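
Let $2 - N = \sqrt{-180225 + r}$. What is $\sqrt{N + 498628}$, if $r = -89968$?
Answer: $\sqrt{498630 - 11 i \sqrt{2233}} \approx 706.14 - 0.368 i$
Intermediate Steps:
$N = 2 - 11 i \sqrt{2233}$ ($N = 2 - \sqrt{-180225 - 89968} = 2 - \sqrt{-270193} = 2 - 11 i \sqrt{2233} \approx 2.0 - 519.8 i$)
$\sqrt{N + 498628} = \sqrt{\left(2 - 11 i \sqrt{2233}\right) + 498628} = \sqrt{498630 - 11 i \sqrt{2233}}$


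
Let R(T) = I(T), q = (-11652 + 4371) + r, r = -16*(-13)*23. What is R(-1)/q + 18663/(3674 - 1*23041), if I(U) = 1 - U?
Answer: -46640245/48359399 ≈ -0.96445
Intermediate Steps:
r = 4784 (r = 208*23 = 4784)
q = -2497 (q = (-11652 + 4371) + 4784 = -7281 + 4784 = -2497)
R(T) = 1 - T
R(-1)/q + 18663/(3674 - 1*23041) = (1 - 1*(-1))/(-2497) + 18663/(3674 - 1*23041) = (1 + 1)*(-1/2497) + 18663/(3674 - 23041) = 2*(-1/2497) + 18663/(-19367) = -2/2497 + 18663*(-1/19367) = -2/2497 - 18663/19367 = -46640245/48359399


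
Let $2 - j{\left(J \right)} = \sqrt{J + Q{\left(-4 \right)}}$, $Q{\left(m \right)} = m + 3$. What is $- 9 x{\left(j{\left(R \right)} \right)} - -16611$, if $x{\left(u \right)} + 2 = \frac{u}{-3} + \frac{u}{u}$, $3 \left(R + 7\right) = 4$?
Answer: $16626 - 2 i \sqrt{15} \approx 16626.0 - 7.746 i$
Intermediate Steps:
$R = - \frac{17}{3}$ ($R = -7 + \frac{1}{3} \cdot 4 = -7 + \frac{4}{3} = - \frac{17}{3} \approx -5.6667$)
$Q{\left(m \right)} = 3 + m$
$j{\left(J \right)} = 2 - \sqrt{-1 + J}$ ($j{\left(J \right)} = 2 - \sqrt{J + \left(3 - 4\right)} = 2 - \sqrt{J - 1} = 2 - \sqrt{-1 + J}$)
$x{\left(u \right)} = -1 - \frac{u}{3}$ ($x{\left(u \right)} = -2 + \left(\frac{u}{-3} + \frac{u}{u}\right) = -2 + \left(u \left(- \frac{1}{3}\right) + 1\right) = -2 - \left(-1 + \frac{u}{3}\right) = -1 - \frac{u}{3}$)
$- 9 x{\left(j{\left(R \right)} \right)} - -16611 = - 9 \left(-1 - \frac{2 - \sqrt{-1 - \frac{17}{3}}}{3}\right) - -16611 = - 9 \left(-1 - \frac{2 - \sqrt{- \frac{20}{3}}}{3}\right) + 16611 = - 9 \left(-1 - \frac{2 - \frac{2 i \sqrt{15}}{3}}{3}\right) + 16611 = - 9 \left(-1 - \left(\frac{2}{3} - \frac{2 i \sqrt{15}}{9}\right)\right) + 16611 = - 9 \left(- \frac{5}{3} + \frac{2 i \sqrt{15}}{9}\right) + 16611 = \left(15 - 2 i \sqrt{15}\right) + 16611 = 16626 - 2 i \sqrt{15}$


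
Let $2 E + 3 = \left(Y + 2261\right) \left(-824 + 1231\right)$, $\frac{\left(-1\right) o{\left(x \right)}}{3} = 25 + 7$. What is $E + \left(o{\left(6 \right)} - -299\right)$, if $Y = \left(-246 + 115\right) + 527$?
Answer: $540901$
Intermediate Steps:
$o{\left(x \right)} = -96$ ($o{\left(x \right)} = - 3 \left(25 + 7\right) = \left(-3\right) 32 = -96$)
$Y = 396$ ($Y = -131 + 527 = 396$)
$E = 540698$ ($E = - \frac{3}{2} + \frac{\left(396 + 2261\right) \left(-824 + 1231\right)}{2} = - \frac{3}{2} + \frac{2657 \cdot 407}{2} = - \frac{3}{2} + \frac{1}{2} \cdot 1081399 = - \frac{3}{2} + \frac{1081399}{2} = 540698$)
$E + \left(o{\left(6 \right)} - -299\right) = 540698 - -203 = 540698 + \left(-96 + 299\right) = 540698 + 203 = 540901$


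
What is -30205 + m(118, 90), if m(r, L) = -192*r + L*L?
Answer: -44761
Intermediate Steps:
m(r, L) = L² - 192*r (m(r, L) = -192*r + L² = L² - 192*r)
-30205 + m(118, 90) = -30205 + (90² - 192*118) = -30205 + (8100 - 22656) = -30205 - 14556 = -44761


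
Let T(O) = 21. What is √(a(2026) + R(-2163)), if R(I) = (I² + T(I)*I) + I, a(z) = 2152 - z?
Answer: √4631109 ≈ 2152.0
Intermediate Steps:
R(I) = I² + 22*I (R(I) = (I² + 21*I) + I = I² + 22*I)
√(a(2026) + R(-2163)) = √((2152 - 1*2026) - 2163*(22 - 2163)) = √((2152 - 2026) - 2163*(-2141)) = √(126 + 4630983) = √4631109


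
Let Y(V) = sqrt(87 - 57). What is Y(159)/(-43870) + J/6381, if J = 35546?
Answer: 35546/6381 - sqrt(30)/43870 ≈ 5.5705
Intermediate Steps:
Y(V) = sqrt(30)
Y(159)/(-43870) + J/6381 = sqrt(30)/(-43870) + 35546/6381 = sqrt(30)*(-1/43870) + 35546*(1/6381) = -sqrt(30)/43870 + 35546/6381 = 35546/6381 - sqrt(30)/43870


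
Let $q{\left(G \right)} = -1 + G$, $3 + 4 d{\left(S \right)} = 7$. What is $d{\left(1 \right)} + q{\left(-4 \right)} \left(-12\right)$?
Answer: $61$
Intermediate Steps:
$d{\left(S \right)} = 1$ ($d{\left(S \right)} = - \frac{3}{4} + \frac{1}{4} \cdot 7 = - \frac{3}{4} + \frac{7}{4} = 1$)
$d{\left(1 \right)} + q{\left(-4 \right)} \left(-12\right) = 1 + \left(-1 - 4\right) \left(-12\right) = 1 - -60 = 1 + 60 = 61$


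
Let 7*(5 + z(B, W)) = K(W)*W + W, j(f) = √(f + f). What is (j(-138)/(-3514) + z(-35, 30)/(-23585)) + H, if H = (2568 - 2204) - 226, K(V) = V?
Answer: 4556443/33019 - I*√69/1757 ≈ 137.99 - 0.0047277*I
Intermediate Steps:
j(f) = √2*√f (j(f) = √(2*f) = √2*√f)
H = 138 (H = 364 - 226 = 138)
z(B, W) = -5 + W/7 + W²/7 (z(B, W) = -5 + (W*W + W)/7 = -5 + (W² + W)/7 = -5 + (W + W²)/7 = -5 + (W/7 + W²/7) = -5 + W/7 + W²/7)
(j(-138)/(-3514) + z(-35, 30)/(-23585)) + H = ((√2*√(-138))/(-3514) + (-5 + (⅐)*30 + (⅐)*30²)/(-23585)) + 138 = ((√2*(I*√138))*(-1/3514) + (-5 + 30/7 + (⅐)*900)*(-1/23585)) + 138 = ((2*I*√69)*(-1/3514) + (-5 + 30/7 + 900/7)*(-1/23585)) + 138 = (-I*√69/1757 + (895/7)*(-1/23585)) + 138 = (-I*√69/1757 - 179/33019) + 138 = (-179/33019 - I*√69/1757) + 138 = 4556443/33019 - I*√69/1757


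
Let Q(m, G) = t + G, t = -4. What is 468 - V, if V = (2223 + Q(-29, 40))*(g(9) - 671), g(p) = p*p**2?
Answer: -130554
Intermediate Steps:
Q(m, G) = -4 + G
g(p) = p**3
V = 131022 (V = (2223 + (-4 + 40))*(9**3 - 671) = (2223 + 36)*(729 - 671) = 2259*58 = 131022)
468 - V = 468 - 1*131022 = 468 - 131022 = -130554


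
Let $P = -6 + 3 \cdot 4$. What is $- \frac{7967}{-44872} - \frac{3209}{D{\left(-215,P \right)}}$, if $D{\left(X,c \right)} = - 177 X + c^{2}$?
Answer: $\frac{159476749}{1709219352} \approx 0.093304$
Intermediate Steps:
$P = 6$ ($P = -6 + 12 = 6$)
$D{\left(X,c \right)} = c^{2} - 177 X$
$- \frac{7967}{-44872} - \frac{3209}{D{\left(-215,P \right)}} = - \frac{7967}{-44872} - \frac{3209}{6^{2} - -38055} = \left(-7967\right) \left(- \frac{1}{44872}\right) - \frac{3209}{36 + 38055} = \frac{7967}{44872} - \frac{3209}{38091} = \frac{159476749}{1709219352}$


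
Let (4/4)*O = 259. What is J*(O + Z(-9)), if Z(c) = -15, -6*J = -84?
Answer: 3416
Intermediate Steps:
J = 14 (J = -⅙*(-84) = 14)
O = 259
J*(O + Z(-9)) = 14*(259 - 15) = 14*244 = 3416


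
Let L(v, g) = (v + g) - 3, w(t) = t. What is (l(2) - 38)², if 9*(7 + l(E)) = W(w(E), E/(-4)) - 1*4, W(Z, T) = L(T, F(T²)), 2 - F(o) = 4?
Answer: 687241/324 ≈ 2121.1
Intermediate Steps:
F(o) = -2 (F(o) = 2 - 1*4 = 2 - 4 = -2)
L(v, g) = -3 + g + v (L(v, g) = (g + v) - 3 = -3 + g + v)
W(Z, T) = -5 + T (W(Z, T) = -3 - 2 + T = -5 + T)
l(E) = -8 - E/36 (l(E) = -7 + ((-5 + E/(-4)) - 1*4)/9 = -7 + ((-5 + E*(-¼)) - 4)/9 = -7 + ((-5 - E/4) - 4)/9 = -7 + (-9 - E/4)/9 = -7 + (-1 - E/36) = -8 - E/36)
(l(2) - 38)² = ((-8 - 1/36*2) - 38)² = ((-8 - 1/18) - 38)² = (-145/18 - 38)² = (-829/18)² = 687241/324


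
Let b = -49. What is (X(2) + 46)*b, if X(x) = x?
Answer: -2352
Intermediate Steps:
(X(2) + 46)*b = (2 + 46)*(-49) = 48*(-49) = -2352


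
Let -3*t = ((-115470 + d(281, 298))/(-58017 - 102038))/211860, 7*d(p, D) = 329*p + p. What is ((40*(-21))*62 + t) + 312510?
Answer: 3090845301759224/11868238305 ≈ 2.6043e+5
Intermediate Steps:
d(p, D) = 330*p/7 (d(p, D) = (329*p + p)/7 = (330*p)/7 = 330*p/7)
t = -11926/11868238305 (t = -(-115470 + (330/7)*281)/(-58017 - 102038)/(3*211860) = -(-115470 + 92730/7)/(-160055)/(3*211860) = -(-715560/7*(-1/160055))/(3*211860) = -47704/(224077*211860) = -⅓*11926/3956079435 = -11926/11868238305 ≈ -1.0049e-6)
((40*(-21))*62 + t) + 312510 = ((40*(-21))*62 - 11926/11868238305) + 312510 = (-840*62 - 11926/11868238305) + 312510 = (-52080 - 11926/11868238305) + 312510 = -618097850936326/11868238305 + 312510 = 3090845301759224/11868238305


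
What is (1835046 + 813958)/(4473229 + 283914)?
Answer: 2649004/4757143 ≈ 0.55685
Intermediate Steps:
(1835046 + 813958)/(4473229 + 283914) = 2649004/4757143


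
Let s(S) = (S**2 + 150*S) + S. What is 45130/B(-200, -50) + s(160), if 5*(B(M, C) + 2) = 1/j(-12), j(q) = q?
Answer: 3313160/121 ≈ 27382.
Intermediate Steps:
s(S) = S**2 + 151*S
B(M, C) = -121/60 (B(M, C) = -2 + (1/5)/(-12) = -2 + (1/5)*(-1/12) = -2 - 1/60 = -121/60)
45130/B(-200, -50) + s(160) = 45130/(-121/60) + 160*(151 + 160) = 45130*(-60/121) + 160*311 = -2707800/121 + 49760 = 3313160/121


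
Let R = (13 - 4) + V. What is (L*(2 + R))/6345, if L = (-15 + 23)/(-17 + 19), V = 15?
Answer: 104/6345 ≈ 0.016391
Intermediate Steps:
R = 24 (R = (13 - 4) + 15 = 9 + 15 = 24)
L = 4 (L = 8/2 = 8*(1/2) = 4)
(L*(2 + R))/6345 = (4*(2 + 24))/6345 = (4*26)*(1/6345) = 104*(1/6345) = 104/6345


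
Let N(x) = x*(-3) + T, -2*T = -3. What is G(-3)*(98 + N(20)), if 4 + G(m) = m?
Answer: -553/2 ≈ -276.50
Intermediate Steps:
T = 3/2 (T = -1/2*(-3) = 3/2 ≈ 1.5000)
N(x) = 3/2 - 3*x (N(x) = x*(-3) + 3/2 = -3*x + 3/2 = 3/2 - 3*x)
G(m) = -4 + m
G(-3)*(98 + N(20)) = (-4 - 3)*(98 + (3/2 - 3*20)) = -7*(98 + (3/2 - 60)) = -7*(98 - 117/2) = -7*79/2 = -553/2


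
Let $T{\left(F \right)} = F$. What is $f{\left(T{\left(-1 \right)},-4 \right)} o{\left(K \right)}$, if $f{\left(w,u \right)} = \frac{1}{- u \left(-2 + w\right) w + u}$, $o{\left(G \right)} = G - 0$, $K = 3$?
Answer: $\frac{3}{8} \approx 0.375$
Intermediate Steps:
$o{\left(G \right)} = G$ ($o{\left(G \right)} = G + 0 = G$)
$f{\left(w,u \right)} = \frac{1}{u - u w \left(-2 + w\right)}$ ($f{\left(w,u \right)} = \frac{1}{- u \left(-2 + w\right) w + u} = \frac{1}{- u w \left(-2 + w\right) + u} = \frac{1}{u - u w \left(-2 + w\right)}$)
$f{\left(T{\left(-1 \right)},-4 \right)} o{\left(K \right)} = \frac{1}{\left(-4\right) \left(1 - \left(-1\right)^{2} + 2 \left(-1\right)\right)} 3 = - \frac{1}{4 \left(1 - 1 - 2\right)} 3 = - \frac{1}{4 \left(-2\right)} 3 = \left(- \frac{1}{4}\right) \left(- \frac{1}{2}\right) 3 = \frac{1}{8} \cdot 3 = \frac{3}{8}$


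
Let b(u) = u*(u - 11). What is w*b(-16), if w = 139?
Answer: 60048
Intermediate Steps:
b(u) = u*(-11 + u)
w*b(-16) = 139*(-16*(-11 - 16)) = 139*(-16*(-27)) = 139*432 = 60048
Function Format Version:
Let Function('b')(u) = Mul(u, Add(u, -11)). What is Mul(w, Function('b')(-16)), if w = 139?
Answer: 60048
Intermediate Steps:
Function('b')(u) = Mul(u, Add(-11, u))
Mul(w, Function('b')(-16)) = Mul(139, Mul(-16, Add(-11, -16))) = Mul(139, Mul(-16, -27)) = Mul(139, 432) = 60048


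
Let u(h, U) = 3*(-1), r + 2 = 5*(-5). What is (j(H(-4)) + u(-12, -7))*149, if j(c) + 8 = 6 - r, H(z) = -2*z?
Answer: 3278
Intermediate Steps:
r = -27 (r = -2 + 5*(-5) = -2 - 25 = -27)
u(h, U) = -3
j(c) = 25 (j(c) = -8 + (6 - 1*(-27)) = -8 + (6 + 27) = -8 + 33 = 25)
(j(H(-4)) + u(-12, -7))*149 = (25 - 3)*149 = 22*149 = 3278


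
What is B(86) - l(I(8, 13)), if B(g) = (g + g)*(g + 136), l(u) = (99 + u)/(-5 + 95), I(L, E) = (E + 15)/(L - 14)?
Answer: 10309397/270 ≈ 38183.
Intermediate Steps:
I(L, E) = (15 + E)/(-14 + L)
l(u) = 11/10 + u/90 (l(u) = (99 + u)/90 = (99 + u)*(1/90) = 11/10 + u/90)
B(g) = 2*g*(136 + g) (B(g) = (2*g)*(136 + g) = 2*g*(136 + g))
B(86) - l(I(8, 13)) = 2*86*(136 + 86) - (11/10 + ((15 + 13)/(-14 + 8))/90) = 2*86*222 - (11/10 + (28/(-6))/90) = 38184 - (11/10 + (-⅙*28)/90) = 38184 - (11/10 + (1/90)*(-14/3)) = 38184 - (11/10 - 7/135) = 38184 - 1*283/270 = 38184 - 283/270 = 10309397/270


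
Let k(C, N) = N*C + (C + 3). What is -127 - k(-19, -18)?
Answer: -453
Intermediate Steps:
k(C, N) = 3 + C + C*N (k(C, N) = C*N + (3 + C) = 3 + C + C*N)
-127 - k(-19, -18) = -127 - (3 - 19 - 19*(-18)) = -127 - (3 - 19 + 342) = -127 - 1*326 = -127 - 326 = -453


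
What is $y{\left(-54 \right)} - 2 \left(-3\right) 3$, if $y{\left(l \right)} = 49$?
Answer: $67$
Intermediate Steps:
$y{\left(-54 \right)} - 2 \left(-3\right) 3 = 49 - 2 \left(-3\right) 3 = 49 - \left(-6\right) 3 = 49 - -18 = 49 + 18 = 67$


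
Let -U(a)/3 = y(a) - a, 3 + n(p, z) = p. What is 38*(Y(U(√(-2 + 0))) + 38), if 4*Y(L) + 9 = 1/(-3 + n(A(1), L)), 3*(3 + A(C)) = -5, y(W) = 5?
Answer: 86887/64 ≈ 1357.6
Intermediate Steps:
A(C) = -14/3 (A(C) = -3 + (⅓)*(-5) = -3 - 5/3 = -14/3)
n(p, z) = -3 + p
U(a) = -15 + 3*a (U(a) = -3*(5 - a) = -15 + 3*a)
Y(L) = -291/128 (Y(L) = -9/4 + 1/(4*(-3 + (-3 - 14/3))) = -9/4 + 1/(4*(-3 - 23/3)) = -9/4 + 1/(4*(-32/3)) = -9/4 + (¼)*(-3/32) = -9/4 - 3/128 = -291/128)
38*(Y(U(√(-2 + 0))) + 38) = 38*(-291/128 + 38) = 38*(4573/128) = 86887/64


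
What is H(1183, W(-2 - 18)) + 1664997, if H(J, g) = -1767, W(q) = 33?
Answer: 1663230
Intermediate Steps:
H(1183, W(-2 - 18)) + 1664997 = -1767 + 1664997 = 1663230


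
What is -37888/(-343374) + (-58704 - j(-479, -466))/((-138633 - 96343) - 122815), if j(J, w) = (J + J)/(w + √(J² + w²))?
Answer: 8074202330324/29424042376743 - 2*√446597/171381889 ≈ 0.27440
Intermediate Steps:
j(J, w) = 2*J/(w + √(J² + w²)) (j(J, w) = (2*J)/(w + √(J² + w²)) = 2*J/(w + √(J² + w²)))
-37888/(-343374) + (-58704 - j(-479, -466))/((-138633 - 96343) - 122815) = -37888/(-343374) + (-58704 - 2*(-479)/(-466 + √((-479)² + (-466)²)))/((-138633 - 96343) - 122815) = -37888*(-1/343374) + (-58704 - 2*(-479)/(-466 + √(229441 + 217156)))/(-234976 - 122815) = 18944/171687 + (-58704 - 2*(-479)/(-466 + √446597))/(-357791) = 18944/171687 + (-58704 - (-958)/(-466 + √446597))*(-1/357791) = 18944/171687 + (-58704 + 958/(-466 + √446597))*(-1/357791) = 18944/171687 + (58704/357791 - 958/(357791*(-466 + √446597))) = 16856706352/61428063417 - 958/(357791*(-466 + √446597))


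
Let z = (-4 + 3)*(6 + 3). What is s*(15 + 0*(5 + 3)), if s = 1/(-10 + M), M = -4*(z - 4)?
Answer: 5/14 ≈ 0.35714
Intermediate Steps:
z = -9 (z = -1*9 = -9)
M = 52 (M = -4*(-9 - 4) = -4*(-13) = 52)
s = 1/42 (s = 1/(-10 + 52) = 1/42 ≈ 0.023810)
s*(15 + 0*(5 + 3)) = (15 + 0*(5 + 3))/42 = (15 + 0*8)/42 = (15 + 0)/42 = (1/42)*15 = 5/14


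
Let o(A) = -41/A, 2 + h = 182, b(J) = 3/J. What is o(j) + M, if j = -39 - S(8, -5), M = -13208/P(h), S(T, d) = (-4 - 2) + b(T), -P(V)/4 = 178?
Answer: 5281/267 ≈ 19.779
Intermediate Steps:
h = 180 (h = -2 + 182 = 180)
P(V) = -712 (P(V) = -4*178 = -712)
S(T, d) = -6 + 3/T (S(T, d) = (-4 - 2) + 3/T = -6 + 3/T)
M = 1651/89 (M = -13208/(-712) = -13208*(-1/712) = 1651/89 ≈ 18.551)
j = -267/8 (j = -39 - (-6 + 3/8) = -39 - 1*(-45/8) = -39 + 45/8 = -267/8 ≈ -33.375)
o(j) + M = -41/(-267/8) + 1651/89 = -41*(-8/267) + 1651/89 = 328/267 + 1651/89 = 5281/267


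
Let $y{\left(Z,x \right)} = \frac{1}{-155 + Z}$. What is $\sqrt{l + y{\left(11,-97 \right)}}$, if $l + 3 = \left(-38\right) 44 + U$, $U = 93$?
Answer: $\frac{i \sqrt{227809}}{12} \approx 39.774 i$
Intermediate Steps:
$l = -1582$ ($l = -3 + \left(\left(-38\right) 44 + 93\right) = -3 + \left(-1672 + 93\right) = -3 - 1579 = -1582$)
$\sqrt{l + y{\left(11,-97 \right)}} = \sqrt{-1582 + \frac{1}{-155 + 11}} = \sqrt{-1582 + \frac{1}{-144}} = \sqrt{-1582 - \frac{1}{144}} = \sqrt{- \frac{227809}{144}} = \frac{i \sqrt{227809}}{12}$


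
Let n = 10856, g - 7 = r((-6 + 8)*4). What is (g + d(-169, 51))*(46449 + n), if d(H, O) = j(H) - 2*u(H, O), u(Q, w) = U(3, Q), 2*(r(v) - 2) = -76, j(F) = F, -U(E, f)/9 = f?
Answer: -185668200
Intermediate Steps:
U(E, f) = -9*f
r(v) = -36 (r(v) = 2 + (½)*(-76) = 2 - 38 = -36)
u(Q, w) = -9*Q
g = -29 (g = 7 - 36 = -29)
d(H, O) = 19*H (d(H, O) = H - (-18)*H = H + 18*H = 19*H)
(g + d(-169, 51))*(46449 + n) = (-29 + 19*(-169))*(46449 + 10856) = (-29 - 3211)*57305 = -3240*57305 = -185668200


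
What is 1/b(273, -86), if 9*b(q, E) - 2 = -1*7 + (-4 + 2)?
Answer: -9/7 ≈ -1.2857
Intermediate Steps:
b(q, E) = -7/9 (b(q, E) = 2/9 + (-1*7 + (-4 + 2))/9 = 2/9 + (-7 - 2)/9 = 2/9 + (1/9)*(-9) = 2/9 - 1 = -7/9)
1/b(273, -86) = 1/(-7/9) = -9/7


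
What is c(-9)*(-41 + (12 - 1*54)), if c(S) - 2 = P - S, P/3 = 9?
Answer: -3154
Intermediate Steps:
P = 27 (P = 3*9 = 27)
c(S) = 29 - S (c(S) = 2 + (27 - S) = 29 - S)
c(-9)*(-41 + (12 - 1*54)) = (29 - 1*(-9))*(-41 + (12 - 1*54)) = (29 + 9)*(-41 + (12 - 54)) = 38*(-41 - 42) = 38*(-83) = -3154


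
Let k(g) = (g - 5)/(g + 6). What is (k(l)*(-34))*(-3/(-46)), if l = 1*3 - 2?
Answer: 204/161 ≈ 1.2671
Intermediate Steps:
l = 1 (l = 3 - 2 = 1)
k(g) = (-5 + g)/(6 + g)
(k(l)*(-34))*(-3/(-46)) = (((-5 + 1)/(6 + 1))*(-34))*(-3/(-46)) = ((-4/7)*(-34))*(-3*(-1/46)) = (((⅐)*(-4))*(-34))*(3/46) = -4/7*(-34)*(3/46) = (136/7)*(3/46) = 204/161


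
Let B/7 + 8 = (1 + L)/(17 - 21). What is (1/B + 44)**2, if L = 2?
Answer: 116122176/60025 ≈ 1934.6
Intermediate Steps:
B = -245/4 (B = -56 + 7*((1 + 2)/(17 - 21)) = -56 + 7*(3/(-4)) = -56 + 7*(3*(-1/4)) = -56 + 7*(-3/4) = -56 - 21/4 = -245/4 ≈ -61.250)
(1/B + 44)**2 = (1/(-245/4) + 44)**2 = (-4/245 + 44)**2 = (10776/245)**2 = 116122176/60025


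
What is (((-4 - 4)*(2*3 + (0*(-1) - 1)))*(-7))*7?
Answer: 1960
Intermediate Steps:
(((-4 - 4)*(2*3 + (0*(-1) - 1)))*(-7))*7 = (-8*(6 + (0 - 1))*(-7))*7 = (-8*(6 - 1)*(-7))*7 = (-8*5*(-7))*7 = -40*(-7)*7 = 280*7 = 1960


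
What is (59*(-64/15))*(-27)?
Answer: 33984/5 ≈ 6796.8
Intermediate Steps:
(59*(-64/15))*(-27) = -3776/15*(-27) = 33984/5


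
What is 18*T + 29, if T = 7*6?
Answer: 785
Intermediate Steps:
T = 42
18*T + 29 = 18*42 + 29 = 756 + 29 = 785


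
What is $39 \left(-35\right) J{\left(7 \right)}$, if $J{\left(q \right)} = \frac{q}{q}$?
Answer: $-1365$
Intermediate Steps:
$J{\left(q \right)} = 1$
$39 \left(-35\right) J{\left(7 \right)} = 39 \left(-35\right) 1 = \left(-1365\right) 1 = -1365$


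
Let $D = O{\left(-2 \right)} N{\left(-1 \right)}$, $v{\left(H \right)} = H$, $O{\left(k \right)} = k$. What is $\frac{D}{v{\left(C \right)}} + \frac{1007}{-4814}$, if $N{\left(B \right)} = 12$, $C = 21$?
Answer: $- \frac{45561}{33698} \approx -1.352$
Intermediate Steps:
$D = -24$ ($D = \left(-2\right) 12 = -24$)
$\frac{D}{v{\left(C \right)}} + \frac{1007}{-4814} = - \frac{24}{21} + \frac{1007}{-4814} = \left(-24\right) \frac{1}{21} + 1007 \left(- \frac{1}{4814}\right) = - \frac{8}{7} - \frac{1007}{4814} = - \frac{45561}{33698}$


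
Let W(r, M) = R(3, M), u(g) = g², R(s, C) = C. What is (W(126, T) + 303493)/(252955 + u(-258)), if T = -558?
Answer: 302935/319519 ≈ 0.94810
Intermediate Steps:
W(r, M) = M
(W(126, T) + 303493)/(252955 + u(-258)) = (-558 + 303493)/(252955 + (-258)²) = 302935/(252955 + 66564) = 302935/319519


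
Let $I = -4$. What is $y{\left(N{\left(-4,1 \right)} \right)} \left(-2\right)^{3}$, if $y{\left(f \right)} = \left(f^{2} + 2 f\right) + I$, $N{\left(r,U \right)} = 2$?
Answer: $-32$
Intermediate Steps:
$y{\left(f \right)} = -4 + f^{2} + 2 f$ ($y{\left(f \right)} = \left(f^{2} + 2 f\right) - 4 = -4 + f^{2} + 2 f$)
$y{\left(N{\left(-4,1 \right)} \right)} \left(-2\right)^{3} = \left(-4 + 2^{2} + 2 \cdot 2\right) \left(-2\right)^{3} = \left(-4 + 4 + 4\right) \left(-8\right) = 4 \left(-8\right) = -32$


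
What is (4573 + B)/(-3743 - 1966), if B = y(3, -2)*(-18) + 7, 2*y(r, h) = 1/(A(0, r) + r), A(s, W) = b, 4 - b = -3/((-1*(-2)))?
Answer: -77842/97053 ≈ -0.80206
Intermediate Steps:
b = 11/2 (b = 4 - (-3)/((-1*(-2))) = 4 - (-3)/2 = 4 - 1*(-3/2) = 4 + 3/2 = 11/2 ≈ 5.5000)
A(s, W) = 11/2
y(r, h) = 1/(2*(11/2 + r))
B = 101/17 (B = -18/(11 + 2*3) + 7 = -18/(11 + 6) + 7 = -18/17 + 7 = 101/17 ≈ 5.9412)
(4573 + B)/(-3743 - 1966) = (4573 + 101/17)/(-3743 - 1966) = (77842/17)/(-5709) = (77842/17)*(-1/5709) = -77842/97053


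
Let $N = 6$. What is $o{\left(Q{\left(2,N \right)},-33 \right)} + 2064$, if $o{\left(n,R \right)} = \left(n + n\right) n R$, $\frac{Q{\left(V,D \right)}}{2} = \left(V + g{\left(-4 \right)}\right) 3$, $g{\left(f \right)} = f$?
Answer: $-7440$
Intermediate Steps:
$Q{\left(V,D \right)} = -24 + 6 V$ ($Q{\left(V,D \right)} = 2 \left(V - 4\right) 3 = 2 \left(-4 + V\right) 3 = 2 \left(-12 + 3 V\right) = -24 + 6 V$)
$o{\left(n,R \right)} = 2 R n^{2}$ ($o{\left(n,R \right)} = 2 n R n = 2 R n^{2}$)
$o{\left(Q{\left(2,N \right)},-33 \right)} + 2064 = 2 \left(-33\right) \left(-24 + 6 \cdot 2\right)^{2} + 2064 = 2 \left(-33\right) \left(-24 + 12\right)^{2} + 2064 = 2 \left(-33\right) \left(-12\right)^{2} + 2064 = 2 \left(-33\right) 144 + 2064 = -9504 + 2064 = -7440$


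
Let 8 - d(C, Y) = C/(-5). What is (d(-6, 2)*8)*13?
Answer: 3536/5 ≈ 707.20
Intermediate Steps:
d(C, Y) = 8 + C/5 (d(C, Y) = 8 - C/(-5) = 8 - C*(-1)/5 = 8 - (-1)*C/5 = 8 + C/5)
(d(-6, 2)*8)*13 = ((8 + (⅕)*(-6))*8)*13 = ((8 - 6/5)*8)*13 = ((34/5)*8)*13 = (272/5)*13 = 3536/5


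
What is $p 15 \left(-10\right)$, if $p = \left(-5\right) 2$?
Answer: $1500$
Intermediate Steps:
$p = -10$
$p 15 \left(-10\right) = \left(-10\right) 15 \left(-10\right) = \left(-150\right) \left(-10\right) = 1500$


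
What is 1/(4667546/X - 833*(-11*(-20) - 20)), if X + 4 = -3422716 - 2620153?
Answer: -6042873/1006747309346 ≈ -6.0024e-6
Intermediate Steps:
X = -6042873 (X = -4 + (-3422716 - 2620153) = -4 - 6042869 = -6042873)
1/(4667546/X - 833*(-11*(-20) - 20)) = 1/(4667546/(-6042873) - 833*(-11*(-20) - 20)) = 1/(4667546*(-1/6042873) - 833*(220 - 20)) = 1/(-4667546/6042873 - 833*200) = 1/(-4667546/6042873 - 166600) = 1/(-1006747309346/6042873) = -6042873/1006747309346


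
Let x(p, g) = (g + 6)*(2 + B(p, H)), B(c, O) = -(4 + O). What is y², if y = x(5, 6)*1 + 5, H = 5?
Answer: 6241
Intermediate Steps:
B(c, O) = -4 - O
x(p, g) = -42 - 7*g (x(p, g) = (g + 6)*(2 + (-4 - 1*5)) = (6 + g)*(2 + (-4 - 5)) = (6 + g)*(2 - 9) = (6 + g)*(-7) = -42 - 7*g)
y = -79 (y = (-42 - 7*6)*1 + 5 = (-42 - 42)*1 + 5 = -84*1 + 5 = -84 + 5 = -79)
y² = (-79)² = 6241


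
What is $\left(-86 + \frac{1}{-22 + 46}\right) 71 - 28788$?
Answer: $- \frac{837385}{24} \approx -34891.0$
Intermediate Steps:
$\left(-86 + \frac{1}{-22 + 46}\right) 71 - 28788 = \left(-86 + \frac{1}{24}\right) 71 - 28788 = \left(- \frac{2063}{24}\right) 71 - 28788 = - \frac{146473}{24} - 28788 = - \frac{837385}{24}$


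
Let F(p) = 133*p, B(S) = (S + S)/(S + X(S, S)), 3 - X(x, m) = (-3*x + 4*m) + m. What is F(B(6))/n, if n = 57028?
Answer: -133/14257 ≈ -0.0093288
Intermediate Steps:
X(x, m) = 3 - 5*m + 3*x (X(x, m) = 3 - ((-3*x + 4*m) + m) = 3 - (-3*x + 5*m) = 3 + (-5*m + 3*x) = 3 - 5*m + 3*x)
B(S) = 2*S/(3 - S) (B(S) = (S + S)/(S + (3 - 5*S + 3*S)) = (2*S)/(S + (3 - 2*S)) = (2*S)/(3 - S) = 2*S/(3 - S))
F(B(6))/n = (133*(2*6/(3 - 1*6)))/57028 = (133*(2*6/(3 - 6)))*(1/57028) = (133*(2*6/(-3)))*(1/57028) = (133*(2*6*(-1/3)))*(1/57028) = (133*(-4))*(1/57028) = -532*1/57028 = -133/14257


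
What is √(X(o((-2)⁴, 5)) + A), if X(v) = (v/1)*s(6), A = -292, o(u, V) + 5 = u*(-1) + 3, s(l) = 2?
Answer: 2*I*√82 ≈ 18.111*I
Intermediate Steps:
o(u, V) = -2 - u (o(u, V) = -5 + (u*(-1) + 3) = -5 + (-u + 3) = -5 + (3 - u) = -2 - u)
X(v) = 2*v (X(v) = (v/1)*2 = (v*1)*2 = v*2 = 2*v)
√(X(o((-2)⁴, 5)) + A) = √(2*(-2 - 1*(-2)⁴) - 292) = √(2*(-2 - 1*16) - 292) = √(2*(-2 - 16) - 292) = √(2*(-18) - 292) = √(-36 - 292) = √(-328) = 2*I*√82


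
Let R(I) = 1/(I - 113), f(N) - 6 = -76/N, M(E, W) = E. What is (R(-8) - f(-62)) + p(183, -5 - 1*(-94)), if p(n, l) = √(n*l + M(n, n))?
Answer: -27135/3751 + 3*√1830 ≈ 121.10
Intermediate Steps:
f(N) = 6 - 76/N
R(I) = 1/(-113 + I)
p(n, l) = √(n + l*n) (p(n, l) = √(n*l + n) = √(l*n + n) = √(n + l*n))
(R(-8) - f(-62)) + p(183, -5 - 1*(-94)) = (1/(-113 - 8) - (6 - 76/(-62))) + √(183*(1 + (-5 - 1*(-94)))) = (1/(-121) - (6 - 76*(-1/62))) + √(183*(1 + (-5 + 94))) = (-1/121 - (6 + 38/31)) + √(183*(1 + 89)) = (-1/121 - 1*224/31) + √(183*90) = (-1/121 - 224/31) + √16470 = -27135/3751 + 3*√1830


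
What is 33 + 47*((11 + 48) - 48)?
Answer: 550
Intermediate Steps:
33 + 47*((11 + 48) - 48) = 33 + 47*(59 - 48) = 33 + 47*11 = 33 + 517 = 550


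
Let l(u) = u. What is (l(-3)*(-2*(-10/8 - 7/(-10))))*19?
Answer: -627/10 ≈ -62.700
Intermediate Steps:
(l(-3)*(-2*(-10/8 - 7/(-10))))*19 = -(-6)*(-10/8 - 7/(-10))*19 = -(-6)*(-10*⅛ - 7*(-⅒))*19 = -(-6)*(-5/4 + 7/10)*19 = -(-6)*(-11)/20*19 = -3*11/10*19 = -33/10*19 = -627/10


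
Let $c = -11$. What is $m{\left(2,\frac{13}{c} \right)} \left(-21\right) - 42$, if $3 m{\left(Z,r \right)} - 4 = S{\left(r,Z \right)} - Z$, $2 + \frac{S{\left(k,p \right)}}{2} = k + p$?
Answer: $- \frac{434}{11} \approx -39.455$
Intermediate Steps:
$S{\left(k,p \right)} = -4 + 2 k + 2 p$ ($S{\left(k,p \right)} = -4 + 2 \left(k + p\right) = -4 + \left(2 k + 2 p\right) = -4 + 2 k + 2 p$)
$m{\left(Z,r \right)} = \frac{Z}{3} + \frac{2 r}{3}$ ($m{\left(Z,r \right)} = \frac{4}{3} + \frac{\left(-4 + 2 r + 2 Z\right) - Z}{3} = \frac{4}{3} + \frac{\left(-4 + 2 Z + 2 r\right) - Z}{3} = \frac{4}{3} + \frac{-4 + Z + 2 r}{3} = \frac{4}{3} + \left(- \frac{4}{3} + \frac{Z}{3} + \frac{2 r}{3}\right) = \frac{Z}{3} + \frac{2 r}{3}$)
$m{\left(2,\frac{13}{c} \right)} \left(-21\right) - 42 = \left(\frac{1}{3} \cdot 2 + \frac{2 \frac{13}{-11}}{3}\right) \left(-21\right) - 42 = \left(\frac{2}{3} + \frac{2 \cdot 13 \left(- \frac{1}{11}\right)}{3}\right) \left(-21\right) - 42 = \left(\frac{2}{3} + \frac{2}{3} \left(- \frac{13}{11}\right)\right) \left(-21\right) - 42 = \left(\frac{2}{3} - \frac{26}{33}\right) \left(-21\right) - 42 = \left(- \frac{4}{33}\right) \left(-21\right) - 42 = \frac{28}{11} - 42 = - \frac{434}{11}$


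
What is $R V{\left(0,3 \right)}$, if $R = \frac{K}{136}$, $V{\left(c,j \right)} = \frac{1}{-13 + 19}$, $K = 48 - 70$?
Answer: $- \frac{11}{408} \approx -0.026961$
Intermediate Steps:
$K = -22$ ($K = 48 - 70 = -22$)
$V{\left(c,j \right)} = \frac{1}{6}$
$R = - \frac{11}{68}$ ($R = - \frac{22}{136} = \left(-22\right) \frac{1}{136} = - \frac{11}{68} \approx -0.16176$)
$R V{\left(0,3 \right)} = \left(- \frac{11}{68}\right) \frac{1}{6} = - \frac{11}{408}$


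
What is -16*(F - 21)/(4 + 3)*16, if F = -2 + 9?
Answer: 512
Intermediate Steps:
F = 7
-16*(F - 21)/(4 + 3)*16 = -16*(7 - 21)/(4 + 3)*16 = -(-224)/7*16 = -16*(-2)*16 = 32*16 = 512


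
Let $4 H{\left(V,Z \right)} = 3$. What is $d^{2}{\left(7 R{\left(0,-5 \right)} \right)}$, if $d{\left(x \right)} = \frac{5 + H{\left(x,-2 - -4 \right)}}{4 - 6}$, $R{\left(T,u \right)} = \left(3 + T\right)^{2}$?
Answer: $\frac{529}{64} \approx 8.2656$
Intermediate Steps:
$H{\left(V,Z \right)} = \frac{3}{4}$ ($H{\left(V,Z \right)} = \frac{1}{4} \cdot 3 = \frac{3}{4}$)
$d{\left(x \right)} = - \frac{23}{8}$ ($d{\left(x \right)} = \frac{5 + \frac{3}{4}}{4 - 6} = \frac{23}{4 \left(-2\right)} = \frac{23}{4} \left(- \frac{1}{2}\right) = - \frac{23}{8}$)
$d^{2}{\left(7 R{\left(0,-5 \right)} \right)} = \left(- \frac{23}{8}\right)^{2} = \frac{529}{64}$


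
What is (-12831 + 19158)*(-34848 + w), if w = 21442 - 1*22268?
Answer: -225709398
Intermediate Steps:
w = -826 (w = 21442 - 22268 = -826)
(-12831 + 19158)*(-34848 + w) = (-12831 + 19158)*(-34848 - 826) = 6327*(-35674) = -225709398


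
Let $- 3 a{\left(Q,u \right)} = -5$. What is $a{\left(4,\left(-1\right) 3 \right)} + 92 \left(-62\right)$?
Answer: $- \frac{17107}{3} \approx -5702.3$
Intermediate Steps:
$a{\left(Q,u \right)} = \frac{5}{3}$ ($a{\left(Q,u \right)} = \left(- \frac{1}{3}\right) \left(-5\right) = \frac{5}{3}$)
$a{\left(4,\left(-1\right) 3 \right)} + 92 \left(-62\right) = \frac{5}{3} + 92 \left(-62\right) = \frac{5}{3} - 5704 = - \frac{17107}{3}$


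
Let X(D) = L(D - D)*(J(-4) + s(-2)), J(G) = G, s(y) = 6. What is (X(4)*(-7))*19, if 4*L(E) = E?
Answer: 0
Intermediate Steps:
L(E) = E/4
X(D) = 0 (X(D) = ((D - D)/4)*(-4 + 6) = ((¼)*0)*2 = 0*2 = 0)
(X(4)*(-7))*19 = (0*(-7))*19 = 0*19 = 0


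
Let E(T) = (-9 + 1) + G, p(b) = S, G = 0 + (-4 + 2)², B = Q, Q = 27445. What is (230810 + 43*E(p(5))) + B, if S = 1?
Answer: 258083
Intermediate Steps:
B = 27445
G = 4 (G = 0 + (-2)² = 0 + 4 = 4)
p(b) = 1
E(T) = -4 (E(T) = (-9 + 1) + 4 = -8 + 4 = -4)
(230810 + 43*E(p(5))) + B = (230810 + 43*(-4)) + 27445 = (230810 - 172) + 27445 = 230638 + 27445 = 258083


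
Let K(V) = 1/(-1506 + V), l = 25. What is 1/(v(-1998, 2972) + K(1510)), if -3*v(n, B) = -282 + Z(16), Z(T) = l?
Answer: 12/1031 ≈ 0.011639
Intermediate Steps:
Z(T) = 25
v(n, B) = 257/3 (v(n, B) = -(-282 + 25)/3 = -⅓*(-257) = 257/3)
1/(v(-1998, 2972) + K(1510)) = 1/(257/3 + 1/(-1506 + 1510)) = 1/(257/3 + 1/4) = 1/(257/3 + ¼) = 1/(1031/12) = 12/1031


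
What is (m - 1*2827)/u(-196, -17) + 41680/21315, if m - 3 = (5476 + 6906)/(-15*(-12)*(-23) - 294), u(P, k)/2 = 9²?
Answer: -7907436331/510357834 ≈ -15.494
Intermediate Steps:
u(P, k) = 162 (u(P, k) = 2*9² = 2*81 = 162)
m = 460/2217 (m = 3 + (5476 + 6906)/(-15*(-12)*(-23) - 294) = 3 + 12382/(180*(-23) - 294) = 3 + 12382/(-4140 - 294) = 3 + 12382/(-4434) = 3 + 12382*(-1/4434) = 3 - 6191/2217 = 460/2217 ≈ 0.20749)
(m - 1*2827)/u(-196, -17) + 41680/21315 = (460/2217 - 1*2827)/162 + 41680/21315 = (460/2217 - 2827)*(1/162) + 41680*(1/21315) = -6266999/2217*1/162 + 8336/4263 = -6266999/359154 + 8336/4263 = -7907436331/510357834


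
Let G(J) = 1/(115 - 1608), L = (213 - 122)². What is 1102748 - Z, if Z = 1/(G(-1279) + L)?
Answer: 13633860184443/12363532 ≈ 1.1027e+6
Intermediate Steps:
L = 8281 (L = 91² = 8281)
G(J) = -1/1493 (G(J) = 1/(-1493) = -1/1493)
Z = 1493/12363532 (Z = 1/(-1/1493 + 8281) = 1/(12363532/1493) = 1493/12363532 ≈ 0.00012076)
1102748 - Z = 1102748 - 1*1493/12363532 = 1102748 - 1493/12363532 = 13633860184443/12363532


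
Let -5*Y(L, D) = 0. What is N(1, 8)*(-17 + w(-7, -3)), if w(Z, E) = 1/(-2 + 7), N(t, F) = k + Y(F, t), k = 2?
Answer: -168/5 ≈ -33.600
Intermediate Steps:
Y(L, D) = 0 (Y(L, D) = -⅕*0 = 0)
N(t, F) = 2 (N(t, F) = 2 + 0 = 2)
w(Z, E) = ⅕ (w(Z, E) = 1/5 = ⅕)
N(1, 8)*(-17 + w(-7, -3)) = 2*(-17 + ⅕) = 2*(-84/5) = -168/5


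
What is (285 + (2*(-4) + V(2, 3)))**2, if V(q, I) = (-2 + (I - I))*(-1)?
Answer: 77841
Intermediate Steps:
V(q, I) = 2 (V(q, I) = (-2 + 0)*(-1) = -2*(-1) = 2)
(285 + (2*(-4) + V(2, 3)))**2 = (285 + (2*(-4) + 2))**2 = (285 + (-8 + 2))**2 = (285 - 6)**2 = 279**2 = 77841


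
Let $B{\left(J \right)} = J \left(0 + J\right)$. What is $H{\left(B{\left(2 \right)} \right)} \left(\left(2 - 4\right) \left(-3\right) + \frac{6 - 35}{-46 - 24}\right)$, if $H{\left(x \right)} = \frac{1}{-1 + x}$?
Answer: $\frac{449}{210} \approx 2.1381$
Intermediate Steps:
$B{\left(J \right)} = J^{2}$ ($B{\left(J \right)} = J J = J^{2}$)
$H{\left(B{\left(2 \right)} \right)} \left(\left(2 - 4\right) \left(-3\right) + \frac{6 - 35}{-46 - 24}\right) = \frac{\left(2 - 4\right) \left(-3\right) + \frac{6 - 35}{-46 - 24}}{-1 + 2^{2}} = \frac{\left(-2\right) \left(-3\right) - \frac{29}{-70}}{-1 + 4} = \frac{6 - - \frac{29}{70}}{3} = \frac{6 + \frac{29}{70}}{3} = \frac{1}{3} \cdot \frac{449}{70} = \frac{449}{210}$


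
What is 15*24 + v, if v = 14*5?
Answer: 430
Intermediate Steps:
v = 70
15*24 + v = 15*24 + 70 = 360 + 70 = 430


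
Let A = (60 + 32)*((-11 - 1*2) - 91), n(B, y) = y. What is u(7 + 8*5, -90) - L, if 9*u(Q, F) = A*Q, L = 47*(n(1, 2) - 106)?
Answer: -405704/9 ≈ -45078.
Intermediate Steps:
A = -9568 (A = 92*((-11 - 2) - 91) = 92*(-13 - 91) = 92*(-104) = -9568)
L = -4888 (L = 47*(2 - 106) = 47*(-104) = -4888)
u(Q, F) = -9568*Q/9 (u(Q, F) = (-9568*Q)/9 = -9568*Q/9)
u(7 + 8*5, -90) - L = -9568*(7 + 8*5)/9 - 1*(-4888) = -9568*(7 + 40)/9 + 4888 = -9568/9*47 + 4888 = -449696/9 + 4888 = -405704/9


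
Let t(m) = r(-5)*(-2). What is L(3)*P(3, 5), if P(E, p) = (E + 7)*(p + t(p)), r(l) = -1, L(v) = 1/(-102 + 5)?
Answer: -70/97 ≈ -0.72165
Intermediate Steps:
L(v) = -1/97 (L(v) = 1/(-97) = -1/97)
t(m) = 2 (t(m) = -1*(-2) = 2)
P(E, p) = (2 + p)*(7 + E) (P(E, p) = (E + 7)*(p + 2) = (7 + E)*(2 + p) = (2 + p)*(7 + E))
L(3)*P(3, 5) = -(14 + 2*3 + 7*5 + 3*5)/97 = -(14 + 6 + 35 + 15)/97 = -1/97*70 = -70/97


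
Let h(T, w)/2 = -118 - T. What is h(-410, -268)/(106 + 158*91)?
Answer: 146/3621 ≈ 0.040320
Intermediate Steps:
h(T, w) = -236 - 2*T (h(T, w) = 2*(-118 - T) = -236 - 2*T)
h(-410, -268)/(106 + 158*91) = (-236 - 2*(-410))/(106 + 158*91) = (-236 + 820)/(106 + 14378) = 584/14484 = 584*(1/14484) = 146/3621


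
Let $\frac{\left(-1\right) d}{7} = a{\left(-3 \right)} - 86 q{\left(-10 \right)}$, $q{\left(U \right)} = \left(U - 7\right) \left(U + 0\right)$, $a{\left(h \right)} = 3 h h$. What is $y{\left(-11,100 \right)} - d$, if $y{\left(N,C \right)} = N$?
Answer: $-102162$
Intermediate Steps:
$a{\left(h \right)} = 3 h^{2}$
$q{\left(U \right)} = U \left(-7 + U\right)$ ($q{\left(U \right)} = \left(-7 + U\right) U = U \left(-7 + U\right)$)
$d = 102151$ ($d = - 7 \left(3 \left(-3\right)^{2} - 86 \left(- 10 \left(-7 - 10\right)\right)\right) = - 7 \left(3 \cdot 9 - 86 \left(\left(-10\right) \left(-17\right)\right)\right) = - 7 \left(27 - 14620\right) = \left(-7\right) \left(-14593\right) = 102151$)
$y{\left(-11,100 \right)} - d = -11 - 102151 = -102162$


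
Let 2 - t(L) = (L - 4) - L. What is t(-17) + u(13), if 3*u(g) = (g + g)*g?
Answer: 356/3 ≈ 118.67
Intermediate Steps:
u(g) = 2*g**2/3 (u(g) = ((g + g)*g)/3 = ((2*g)*g)/3 = (2*g**2)/3 = 2*g**2/3)
t(L) = 6 (t(L) = 2 - ((L - 4) - L) = 2 - ((-4 + L) - L) = 2 - 1*(-4) = 2 + 4 = 6)
t(-17) + u(13) = 6 + (2/3)*13**2 = 6 + (2/3)*169 = 6 + 338/3 = 356/3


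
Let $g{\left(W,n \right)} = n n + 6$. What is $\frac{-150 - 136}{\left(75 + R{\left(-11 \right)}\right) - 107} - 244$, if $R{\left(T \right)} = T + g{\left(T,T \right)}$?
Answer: $- \frac{10391}{42} \approx -247.4$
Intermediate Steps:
$g{\left(W,n \right)} = 6 + n^{2}$ ($g{\left(W,n \right)} = n^{2} + 6 = 6 + n^{2}$)
$R{\left(T \right)} = 6 + T + T^{2}$ ($R{\left(T \right)} = T + \left(6 + T^{2}\right) = 6 + T + T^{2}$)
$\frac{-150 - 136}{\left(75 + R{\left(-11 \right)}\right) - 107} - 244 = \frac{-150 - 136}{\left(75 + \left(6 - 11 + \left(-11\right)^{2}\right)\right) - 107} - 244 = - \frac{286}{\left(75 + \left(6 - 11 + 121\right)\right) - 107} - 244 = - \frac{286}{\left(75 + 116\right) - 107} - 244 = - \frac{286}{191 - 107} - 244 = - \frac{286}{84} - 244 = \left(-286\right) \frac{1}{84} - 244 = - \frac{143}{42} - 244 = - \frac{10391}{42}$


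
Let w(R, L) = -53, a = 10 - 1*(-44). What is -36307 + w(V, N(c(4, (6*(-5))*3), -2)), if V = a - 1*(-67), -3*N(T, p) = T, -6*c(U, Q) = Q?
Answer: -36360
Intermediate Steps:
a = 54 (a = 10 + 44 = 54)
c(U, Q) = -Q/6
N(T, p) = -T/3
V = 121 (V = 54 - 1*(-67) = 54 + 67 = 121)
-36307 + w(V, N(c(4, (6*(-5))*3), -2)) = -36307 - 53 = -36360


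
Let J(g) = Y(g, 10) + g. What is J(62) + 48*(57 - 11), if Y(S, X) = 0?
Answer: 2270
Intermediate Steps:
J(g) = g (J(g) = 0 + g = g)
J(62) + 48*(57 - 11) = 62 + 48*(57 - 11) = 62 + 48*46 = 62 + 2208 = 2270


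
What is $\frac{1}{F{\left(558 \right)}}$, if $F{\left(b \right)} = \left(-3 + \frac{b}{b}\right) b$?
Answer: $- \frac{1}{1116} \approx -0.00089606$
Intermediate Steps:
$F{\left(b \right)} = - 2 b$ ($F{\left(b \right)} = \left(-3 + 1\right) b = - 2 b$)
$\frac{1}{F{\left(558 \right)}} = \frac{1}{\left(-2\right) 558} = \frac{1}{-1116} = - \frac{1}{1116}$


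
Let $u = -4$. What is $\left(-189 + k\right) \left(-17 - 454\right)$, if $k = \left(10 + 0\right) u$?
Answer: $107859$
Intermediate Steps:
$k = -40$ ($k = \left(10 + 0\right) \left(-4\right) = 10 \left(-4\right) = -40$)
$\left(-189 + k\right) \left(-17 - 454\right) = \left(-189 - 40\right) \left(-17 - 454\right) = \left(-229\right) \left(-471\right) = 107859$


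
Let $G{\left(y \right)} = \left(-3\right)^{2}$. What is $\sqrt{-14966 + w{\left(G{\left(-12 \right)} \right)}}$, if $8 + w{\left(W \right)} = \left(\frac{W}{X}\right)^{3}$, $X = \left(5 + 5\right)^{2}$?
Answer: $\frac{i \sqrt{14973999271}}{1000} \approx 122.37 i$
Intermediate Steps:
$G{\left(y \right)} = 9$
$X = 100$ ($X = 10^{2} = 100$)
$w{\left(W \right)} = -8 + \frac{W^{3}}{1000000}$ ($w{\left(W \right)} = -8 + \left(\frac{W}{100}\right)^{3} = -8 + \frac{W^{3}}{1000000}$)
$\sqrt{-14966 + w{\left(G{\left(-12 \right)} \right)}} = \sqrt{-14966 - \left(8 - \frac{9^{3}}{1000000}\right)} = \sqrt{-14966 + \left(-8 + \frac{1}{1000000} \cdot 729\right)} = \sqrt{-14966 + \left(-8 + \frac{729}{1000000}\right)} = \sqrt{-14966 - \frac{7999271}{1000000}} = \sqrt{- \frac{14973999271}{1000000}} = \frac{i \sqrt{14973999271}}{1000}$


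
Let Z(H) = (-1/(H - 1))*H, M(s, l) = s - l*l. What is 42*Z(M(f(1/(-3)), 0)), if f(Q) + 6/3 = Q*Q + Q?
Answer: -840/29 ≈ -28.966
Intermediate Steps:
f(Q) = -2 + Q + Q**2 (f(Q) = -2 + (Q*Q + Q) = -2 + (Q**2 + Q) = -2 + (Q + Q**2) = -2 + Q + Q**2)
M(s, l) = s - l**2
Z(H) = -H/(-1 + H) (Z(H) = (-1/(-1 + H))*H = -H/(-1 + H))
42*Z(M(f(1/(-3)), 0)) = 42*(-((-2 + 1/(-3) + (1/(-3))**2) - 1*0**2)/(-1 + ((-2 + 1/(-3) + (1/(-3))**2) - 1*0**2))) = 42*(-((-2 - 1/3 + (-1/3)**2) - 1*0)/(-1 + ((-2 - 1/3 + (-1/3)**2) - 1*0))) = 42*(-((-2 - 1/3 + 1/9) + 0)/(-1 + ((-2 - 1/3 + 1/9) + 0))) = 42*(-(-20/9 + 0)/(-1 + (-20/9 + 0))) = 42*(-1*(-20/9)/(-1 - 20/9)) = 42*(-1*(-20/9)/(-29/9)) = 42*(-1*(-20/9)*(-9/29)) = 42*(-20/29) = -840/29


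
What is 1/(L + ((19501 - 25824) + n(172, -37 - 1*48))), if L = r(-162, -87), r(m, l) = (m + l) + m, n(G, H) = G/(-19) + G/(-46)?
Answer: -437/2948348 ≈ -0.00014822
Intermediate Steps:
n(G, H) = -65*G/874 (n(G, H) = G*(-1/19) + G*(-1/46) = -G/19 - G/46 = -65*G/874)
r(m, l) = l + 2*m (r(m, l) = (l + m) + m = l + 2*m)
L = -411 (L = -87 + 2*(-162) = -87 - 324 = -411)
1/(L + ((19501 - 25824) + n(172, -37 - 1*48))) = 1/(-411 + ((19501 - 25824) - 65/874*172)) = 1/(-411 + (-6323 - 5590/437)) = 1/(-411 - 2768741/437) = 1/(-2948348/437) = -437/2948348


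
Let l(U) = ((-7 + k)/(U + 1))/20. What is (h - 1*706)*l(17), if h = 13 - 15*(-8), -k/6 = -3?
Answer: -2101/120 ≈ -17.508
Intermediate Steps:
k = 18 (k = -6*(-3) = 18)
h = 133 (h = 13 + 120 = 133)
l(U) = 11/(20*(1 + U)) (l(U) = ((-7 + 18)/(U + 1))/20 = (11/(1 + U))*(1/20) = 11/(20*(1 + U)))
(h - 1*706)*l(17) = (133 - 1*706)*(11/(20*(1 + 17))) = (133 - 706)*((11/20)/18) = -6303/(20*18) = -573*11/360 = -2101/120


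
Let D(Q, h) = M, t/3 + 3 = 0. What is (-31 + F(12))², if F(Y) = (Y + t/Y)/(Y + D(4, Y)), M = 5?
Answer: 4255969/4624 ≈ 920.41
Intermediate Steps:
t = -9 (t = -9 + 3*0 = -9 + 0 = -9)
D(Q, h) = 5
F(Y) = (Y - 9/Y)/(5 + Y) (F(Y) = (Y - 9/Y)/(Y + 5) = (Y - 9/Y)/(5 + Y))
(-31 + F(12))² = (-31 + (-9 + 12²)/(12*(5 + 12)))² = (-31 + (1/12)*(-9 + 144)/17)² = (-31 + (1/12)*(1/17)*135)² = (-31 + 45/68)² = (-2063/68)² = 4255969/4624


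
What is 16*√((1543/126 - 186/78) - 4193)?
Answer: 8*I*√1247060542/273 ≈ 1034.8*I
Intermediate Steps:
16*√((1543/126 - 186/78) - 4193) = 16*√((1543*(1/126) - 186*1/78) - 4193) = 16*√((1543/126 - 31/13) - 4193) = 16*√(16153/1638 - 4193) = 16*√(-6851981/1638) = 16*(I*√1247060542/546) = 8*I*√1247060542/273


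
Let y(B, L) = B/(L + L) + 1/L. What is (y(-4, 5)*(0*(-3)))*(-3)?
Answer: 0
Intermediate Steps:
y(B, L) = 1/L + B/(2*L) (y(B, L) = B/((2*L)) + 1/L = B*(1/(2*L)) + 1/L = B/(2*L) + 1/L = 1/L + B/(2*L))
(y(-4, 5)*(0*(-3)))*(-3) = (((½)*(2 - 4)/5)*(0*(-3)))*(-3) = (((½)*(⅕)*(-2))*0)*(-3) = -⅕*0*(-3) = 0*(-3) = 0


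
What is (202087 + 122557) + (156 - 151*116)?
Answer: 307284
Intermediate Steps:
(202087 + 122557) + (156 - 151*116) = 324644 + (156 - 17516) = 324644 - 17360 = 307284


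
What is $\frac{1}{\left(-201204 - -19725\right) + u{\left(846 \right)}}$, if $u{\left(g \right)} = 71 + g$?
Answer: $- \frac{1}{180562} \approx -5.5383 \cdot 10^{-6}$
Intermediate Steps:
$\frac{1}{\left(-201204 - -19725\right) + u{\left(846 \right)}} = \frac{1}{\left(-201204 - -19725\right) + \left(71 + 846\right)} = \frac{1}{\left(-201204 + 19725\right) + 917} = \frac{1}{-181479 + 917} = \frac{1}{-180562} = - \frac{1}{180562}$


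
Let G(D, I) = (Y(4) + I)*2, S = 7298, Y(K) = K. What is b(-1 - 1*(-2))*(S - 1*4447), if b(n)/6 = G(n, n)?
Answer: 171060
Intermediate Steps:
G(D, I) = 8 + 2*I (G(D, I) = (4 + I)*2 = 8 + 2*I)
b(n) = 48 + 12*n (b(n) = 6*(8 + 2*n) = 48 + 12*n)
b(-1 - 1*(-2))*(S - 1*4447) = (48 + 12*(-1 - 1*(-2)))*(7298 - 1*4447) = (48 + 12*(-1 + 2))*(7298 - 4447) = (48 + 12*1)*2851 = (48 + 12)*2851 = 60*2851 = 171060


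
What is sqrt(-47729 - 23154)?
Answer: I*sqrt(70883) ≈ 266.24*I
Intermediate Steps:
sqrt(-47729 - 23154) = sqrt(-70883) = I*sqrt(70883)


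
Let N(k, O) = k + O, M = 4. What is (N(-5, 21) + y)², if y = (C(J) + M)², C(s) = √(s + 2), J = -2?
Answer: 1024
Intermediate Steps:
C(s) = √(2 + s)
N(k, O) = O + k
y = 16 (y = (√(2 - 2) + 4)² = (√0 + 4)² = (0 + 4)² = 4² = 16)
(N(-5, 21) + y)² = ((21 - 5) + 16)² = (16 + 16)² = 32² = 1024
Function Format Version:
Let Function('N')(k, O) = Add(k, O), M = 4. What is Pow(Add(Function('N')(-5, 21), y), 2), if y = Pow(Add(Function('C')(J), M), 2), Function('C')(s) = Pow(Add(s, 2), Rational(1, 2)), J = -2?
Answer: 1024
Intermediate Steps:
Function('C')(s) = Pow(Add(2, s), Rational(1, 2))
Function('N')(k, O) = Add(O, k)
y = 16 (y = Pow(Add(Pow(Add(2, -2), Rational(1, 2)), 4), 2) = Pow(Add(Pow(0, Rational(1, 2)), 4), 2) = Pow(Add(0, 4), 2) = Pow(4, 2) = 16)
Pow(Add(Function('N')(-5, 21), y), 2) = Pow(Add(Add(21, -5), 16), 2) = Pow(Add(16, 16), 2) = Pow(32, 2) = 1024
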